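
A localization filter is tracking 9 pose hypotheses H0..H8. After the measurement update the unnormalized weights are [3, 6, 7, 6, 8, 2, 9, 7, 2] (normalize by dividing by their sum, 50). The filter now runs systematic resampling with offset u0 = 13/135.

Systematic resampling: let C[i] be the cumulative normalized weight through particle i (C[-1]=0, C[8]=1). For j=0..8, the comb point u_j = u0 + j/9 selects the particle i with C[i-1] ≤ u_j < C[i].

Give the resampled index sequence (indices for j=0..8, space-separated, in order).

1 2 2 3 4 6 6 7 8

C = [3/50, 9/50, 8/25, 11/25, 3/5, 16/25, 41/50, 24/25, 1]
j=0: u_0=13/135 ∈ [3/50, 9/50) → index 1
j=1: u_1=28/135 ∈ [9/50, 8/25) → index 2
j=2: u_2=43/135 ∈ [9/50, 8/25) → index 2
j=3: u_3=58/135 ∈ [8/25, 11/25) → index 3
j=4: u_4=73/135 ∈ [11/25, 3/5) → index 4
j=5: u_5=88/135 ∈ [16/25, 41/50) → index 6
j=6: u_6=103/135 ∈ [16/25, 41/50) → index 6
j=7: u_7=118/135 ∈ [41/50, 24/25) → index 7
j=8: u_8=133/135 ∈ [24/25, 1) → index 8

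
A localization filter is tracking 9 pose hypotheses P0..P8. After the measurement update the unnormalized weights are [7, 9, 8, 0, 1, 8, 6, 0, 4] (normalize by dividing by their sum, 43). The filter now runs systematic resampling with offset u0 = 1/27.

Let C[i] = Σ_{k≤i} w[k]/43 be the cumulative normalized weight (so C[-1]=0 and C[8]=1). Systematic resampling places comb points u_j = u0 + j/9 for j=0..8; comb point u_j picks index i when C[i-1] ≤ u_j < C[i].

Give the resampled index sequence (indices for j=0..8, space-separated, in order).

C = [7/43, 16/43, 24/43, 24/43, 25/43, 33/43, 39/43, 39/43, 1]
j=0: u_0=1/27 ∈ [0, 7/43) → index 0
j=1: u_1=4/27 ∈ [0, 7/43) → index 0
j=2: u_2=7/27 ∈ [7/43, 16/43) → index 1
j=3: u_3=10/27 ∈ [7/43, 16/43) → index 1
j=4: u_4=13/27 ∈ [16/43, 24/43) → index 2
j=5: u_5=16/27 ∈ [25/43, 33/43) → index 5
j=6: u_6=19/27 ∈ [25/43, 33/43) → index 5
j=7: u_7=22/27 ∈ [33/43, 39/43) → index 6
j=8: u_8=25/27 ∈ [39/43, 1) → index 8

0 0 1 1 2 5 5 6 8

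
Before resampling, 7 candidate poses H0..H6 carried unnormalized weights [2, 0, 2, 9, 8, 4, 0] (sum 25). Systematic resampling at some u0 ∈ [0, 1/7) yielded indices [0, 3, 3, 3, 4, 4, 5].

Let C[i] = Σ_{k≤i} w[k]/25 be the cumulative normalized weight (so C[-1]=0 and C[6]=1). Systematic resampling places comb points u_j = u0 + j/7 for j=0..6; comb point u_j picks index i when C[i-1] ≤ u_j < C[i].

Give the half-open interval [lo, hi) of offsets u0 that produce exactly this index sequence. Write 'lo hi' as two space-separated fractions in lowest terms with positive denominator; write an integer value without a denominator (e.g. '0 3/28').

C = [2/25, 2/25, 4/25, 13/25, 21/25, 1, 1]
j=0 picked index 0: u0 ∈ [0, 2/25)
j=1 picked index 3: u0 ∈ [3/175, 66/175)
j=2 picked index 3: u0 ∈ [-22/175, 41/175)
j=3 picked index 3: u0 ∈ [-47/175, 16/175)
j=4 picked index 4: u0 ∈ [-9/175, 47/175)
j=5 picked index 4: u0 ∈ [-34/175, 22/175)
j=6 picked index 5: u0 ∈ [-3/175, 1/7)
intersection: [3/175, 2/25)

3/175 2/25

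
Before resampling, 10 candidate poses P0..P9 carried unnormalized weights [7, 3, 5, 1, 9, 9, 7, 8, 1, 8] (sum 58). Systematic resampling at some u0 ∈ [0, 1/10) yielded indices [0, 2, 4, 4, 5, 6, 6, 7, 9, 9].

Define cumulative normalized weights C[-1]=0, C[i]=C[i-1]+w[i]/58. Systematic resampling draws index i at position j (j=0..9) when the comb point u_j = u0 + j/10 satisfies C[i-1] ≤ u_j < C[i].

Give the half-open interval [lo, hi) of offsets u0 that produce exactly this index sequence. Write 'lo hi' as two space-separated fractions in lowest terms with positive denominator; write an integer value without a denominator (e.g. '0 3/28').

5/58 1/10

C = [7/58, 5/29, 15/58, 8/29, 25/58, 17/29, 41/58, 49/58, 25/29, 1]
j=0 picked index 0: u0 ∈ [0, 7/58)
j=1 picked index 2: u0 ∈ [21/290, 23/145)
j=2 picked index 4: u0 ∈ [11/145, 67/290)
j=3 picked index 4: u0 ∈ [-7/290, 19/145)
j=4 picked index 5: u0 ∈ [9/290, 27/145)
j=5 picked index 6: u0 ∈ [5/58, 6/29)
j=6 picked index 6: u0 ∈ [-2/145, 31/290)
j=7 picked index 7: u0 ∈ [1/145, 21/145)
j=8 picked index 9: u0 ∈ [9/145, 1/5)
j=9 picked index 9: u0 ∈ [-11/290, 1/10)
intersection: [5/58, 1/10)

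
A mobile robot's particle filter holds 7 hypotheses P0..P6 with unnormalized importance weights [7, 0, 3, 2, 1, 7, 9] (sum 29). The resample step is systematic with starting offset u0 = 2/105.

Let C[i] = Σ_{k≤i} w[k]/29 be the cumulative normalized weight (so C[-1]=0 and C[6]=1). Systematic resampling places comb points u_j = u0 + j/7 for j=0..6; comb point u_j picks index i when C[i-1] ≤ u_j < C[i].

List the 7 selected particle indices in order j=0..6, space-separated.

0 0 2 4 5 6 6

C = [7/29, 7/29, 10/29, 12/29, 13/29, 20/29, 1]
j=0: u_0=2/105 ∈ [0, 7/29) → index 0
j=1: u_1=17/105 ∈ [0, 7/29) → index 0
j=2: u_2=32/105 ∈ [7/29, 10/29) → index 2
j=3: u_3=47/105 ∈ [12/29, 13/29) → index 4
j=4: u_4=62/105 ∈ [13/29, 20/29) → index 5
j=5: u_5=11/15 ∈ [20/29, 1) → index 6
j=6: u_6=92/105 ∈ [20/29, 1) → index 6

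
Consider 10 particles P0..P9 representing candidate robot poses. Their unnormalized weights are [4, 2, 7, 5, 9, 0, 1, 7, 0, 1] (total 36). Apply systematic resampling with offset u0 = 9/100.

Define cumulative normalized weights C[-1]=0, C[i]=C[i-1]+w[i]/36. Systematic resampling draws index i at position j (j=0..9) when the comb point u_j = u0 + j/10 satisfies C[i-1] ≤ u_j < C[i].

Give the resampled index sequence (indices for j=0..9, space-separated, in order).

0 2 2 3 3 4 4 7 7 9

C = [1/9, 1/6, 13/36, 1/2, 3/4, 3/4, 7/9, 35/36, 35/36, 1]
j=0: u_0=9/100 ∈ [0, 1/9) → index 0
j=1: u_1=19/100 ∈ [1/6, 13/36) → index 2
j=2: u_2=29/100 ∈ [1/6, 13/36) → index 2
j=3: u_3=39/100 ∈ [13/36, 1/2) → index 3
j=4: u_4=49/100 ∈ [13/36, 1/2) → index 3
j=5: u_5=59/100 ∈ [1/2, 3/4) → index 4
j=6: u_6=69/100 ∈ [1/2, 3/4) → index 4
j=7: u_7=79/100 ∈ [7/9, 35/36) → index 7
j=8: u_8=89/100 ∈ [7/9, 35/36) → index 7
j=9: u_9=99/100 ∈ [35/36, 1) → index 9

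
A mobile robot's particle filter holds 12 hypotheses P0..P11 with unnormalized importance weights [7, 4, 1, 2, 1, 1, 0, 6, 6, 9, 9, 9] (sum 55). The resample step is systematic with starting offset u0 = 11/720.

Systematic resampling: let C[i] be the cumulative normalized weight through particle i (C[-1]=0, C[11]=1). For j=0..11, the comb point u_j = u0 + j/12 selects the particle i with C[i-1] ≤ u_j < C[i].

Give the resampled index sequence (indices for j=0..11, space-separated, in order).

0 0 1 4 7 8 9 9 10 10 11 11

C = [7/55, 1/5, 12/55, 14/55, 3/11, 16/55, 16/55, 2/5, 28/55, 37/55, 46/55, 1]
j=0: u_0=11/720 ∈ [0, 7/55) → index 0
j=1: u_1=71/720 ∈ [0, 7/55) → index 0
j=2: u_2=131/720 ∈ [7/55, 1/5) → index 1
j=3: u_3=191/720 ∈ [14/55, 3/11) → index 4
j=4: u_4=251/720 ∈ [16/55, 2/5) → index 7
j=5: u_5=311/720 ∈ [2/5, 28/55) → index 8
j=6: u_6=371/720 ∈ [28/55, 37/55) → index 9
j=7: u_7=431/720 ∈ [28/55, 37/55) → index 9
j=8: u_8=491/720 ∈ [37/55, 46/55) → index 10
j=9: u_9=551/720 ∈ [37/55, 46/55) → index 10
j=10: u_10=611/720 ∈ [46/55, 1) → index 11
j=11: u_11=671/720 ∈ [46/55, 1) → index 11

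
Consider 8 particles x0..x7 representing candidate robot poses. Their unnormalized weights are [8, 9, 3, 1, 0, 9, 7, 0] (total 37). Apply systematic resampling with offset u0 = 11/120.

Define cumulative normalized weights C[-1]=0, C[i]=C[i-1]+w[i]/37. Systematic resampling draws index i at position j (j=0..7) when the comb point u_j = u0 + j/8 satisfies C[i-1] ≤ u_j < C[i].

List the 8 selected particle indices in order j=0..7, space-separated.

C = [8/37, 17/37, 20/37, 21/37, 21/37, 30/37, 1, 1]
j=0: u_0=11/120 ∈ [0, 8/37) → index 0
j=1: u_1=13/60 ∈ [8/37, 17/37) → index 1
j=2: u_2=41/120 ∈ [8/37, 17/37) → index 1
j=3: u_3=7/15 ∈ [17/37, 20/37) → index 2
j=4: u_4=71/120 ∈ [21/37, 30/37) → index 5
j=5: u_5=43/60 ∈ [21/37, 30/37) → index 5
j=6: u_6=101/120 ∈ [30/37, 1) → index 6
j=7: u_7=29/30 ∈ [30/37, 1) → index 6

0 1 1 2 5 5 6 6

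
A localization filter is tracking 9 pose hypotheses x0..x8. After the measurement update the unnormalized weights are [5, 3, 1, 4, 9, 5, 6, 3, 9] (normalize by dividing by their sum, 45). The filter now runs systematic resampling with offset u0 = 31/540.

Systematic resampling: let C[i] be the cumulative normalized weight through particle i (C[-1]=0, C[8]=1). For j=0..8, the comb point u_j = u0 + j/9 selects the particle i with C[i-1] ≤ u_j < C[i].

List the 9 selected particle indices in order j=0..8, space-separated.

0 1 3 4 5 6 6 8 8

C = [1/9, 8/45, 1/5, 13/45, 22/45, 3/5, 11/15, 4/5, 1]
j=0: u_0=31/540 ∈ [0, 1/9) → index 0
j=1: u_1=91/540 ∈ [1/9, 8/45) → index 1
j=2: u_2=151/540 ∈ [1/5, 13/45) → index 3
j=3: u_3=211/540 ∈ [13/45, 22/45) → index 4
j=4: u_4=271/540 ∈ [22/45, 3/5) → index 5
j=5: u_5=331/540 ∈ [3/5, 11/15) → index 6
j=6: u_6=391/540 ∈ [3/5, 11/15) → index 6
j=7: u_7=451/540 ∈ [4/5, 1) → index 8
j=8: u_8=511/540 ∈ [4/5, 1) → index 8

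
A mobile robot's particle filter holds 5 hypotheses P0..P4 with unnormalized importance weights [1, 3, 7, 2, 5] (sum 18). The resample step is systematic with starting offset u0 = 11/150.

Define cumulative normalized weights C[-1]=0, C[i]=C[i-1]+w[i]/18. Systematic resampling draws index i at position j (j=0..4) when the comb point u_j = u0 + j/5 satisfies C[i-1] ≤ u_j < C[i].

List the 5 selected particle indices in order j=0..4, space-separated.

1 2 2 3 4

C = [1/18, 2/9, 11/18, 13/18, 1]
j=0: u_0=11/150 ∈ [1/18, 2/9) → index 1
j=1: u_1=41/150 ∈ [2/9, 11/18) → index 2
j=2: u_2=71/150 ∈ [2/9, 11/18) → index 2
j=3: u_3=101/150 ∈ [11/18, 13/18) → index 3
j=4: u_4=131/150 ∈ [13/18, 1) → index 4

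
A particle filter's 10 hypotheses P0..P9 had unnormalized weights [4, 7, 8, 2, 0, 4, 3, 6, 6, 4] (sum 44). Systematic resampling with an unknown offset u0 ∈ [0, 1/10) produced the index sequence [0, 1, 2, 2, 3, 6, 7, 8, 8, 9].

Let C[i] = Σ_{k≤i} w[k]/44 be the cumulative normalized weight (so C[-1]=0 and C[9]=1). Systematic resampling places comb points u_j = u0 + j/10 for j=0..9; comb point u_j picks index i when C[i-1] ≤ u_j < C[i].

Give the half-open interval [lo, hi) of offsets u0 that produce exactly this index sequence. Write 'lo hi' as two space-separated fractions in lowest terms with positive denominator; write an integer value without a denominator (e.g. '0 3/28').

4/55 17/220

C = [1/11, 1/4, 19/44, 21/44, 21/44, 25/44, 7/11, 17/22, 10/11, 1]
j=0 picked index 0: u0 ∈ [0, 1/11)
j=1 picked index 1: u0 ∈ [-1/110, 3/20)
j=2 picked index 2: u0 ∈ [1/20, 51/220)
j=3 picked index 2: u0 ∈ [-1/20, 29/220)
j=4 picked index 3: u0 ∈ [7/220, 17/220)
j=5 picked index 6: u0 ∈ [3/44, 3/22)
j=6 picked index 7: u0 ∈ [2/55, 19/110)
j=7 picked index 8: u0 ∈ [4/55, 23/110)
j=8 picked index 8: u0 ∈ [-3/110, 6/55)
j=9 picked index 9: u0 ∈ [1/110, 1/10)
intersection: [4/55, 17/220)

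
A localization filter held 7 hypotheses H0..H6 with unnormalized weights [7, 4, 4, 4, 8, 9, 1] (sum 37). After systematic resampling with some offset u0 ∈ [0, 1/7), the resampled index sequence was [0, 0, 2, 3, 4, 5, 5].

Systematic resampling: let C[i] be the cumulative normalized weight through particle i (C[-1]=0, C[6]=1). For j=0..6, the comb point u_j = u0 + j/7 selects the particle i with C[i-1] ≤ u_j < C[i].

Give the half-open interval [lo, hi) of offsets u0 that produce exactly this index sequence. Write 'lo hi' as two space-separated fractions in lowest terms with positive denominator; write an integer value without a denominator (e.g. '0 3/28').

C = [7/37, 11/37, 15/37, 19/37, 27/37, 36/37, 1]
j=0 picked index 0: u0 ∈ [0, 7/37)
j=1 picked index 0: u0 ∈ [-1/7, 12/259)
j=2 picked index 2: u0 ∈ [3/259, 31/259)
j=3 picked index 3: u0 ∈ [-6/259, 22/259)
j=4 picked index 4: u0 ∈ [-15/259, 41/259)
j=5 picked index 5: u0 ∈ [4/259, 67/259)
j=6 picked index 5: u0 ∈ [-33/259, 30/259)
intersection: [4/259, 12/259)

4/259 12/259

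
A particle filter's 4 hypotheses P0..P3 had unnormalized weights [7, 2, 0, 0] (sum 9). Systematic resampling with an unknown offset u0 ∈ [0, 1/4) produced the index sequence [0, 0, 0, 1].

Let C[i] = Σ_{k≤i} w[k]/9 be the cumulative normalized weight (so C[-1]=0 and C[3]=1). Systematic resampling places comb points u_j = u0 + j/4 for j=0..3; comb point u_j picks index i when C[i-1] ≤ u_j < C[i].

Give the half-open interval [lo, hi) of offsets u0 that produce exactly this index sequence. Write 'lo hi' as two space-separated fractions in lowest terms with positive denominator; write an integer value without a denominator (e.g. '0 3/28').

1/36 1/4

C = [7/9, 1, 1, 1]
j=0 picked index 0: u0 ∈ [0, 7/9)
j=1 picked index 0: u0 ∈ [-1/4, 19/36)
j=2 picked index 0: u0 ∈ [-1/2, 5/18)
j=3 picked index 1: u0 ∈ [1/36, 1/4)
intersection: [1/36, 1/4)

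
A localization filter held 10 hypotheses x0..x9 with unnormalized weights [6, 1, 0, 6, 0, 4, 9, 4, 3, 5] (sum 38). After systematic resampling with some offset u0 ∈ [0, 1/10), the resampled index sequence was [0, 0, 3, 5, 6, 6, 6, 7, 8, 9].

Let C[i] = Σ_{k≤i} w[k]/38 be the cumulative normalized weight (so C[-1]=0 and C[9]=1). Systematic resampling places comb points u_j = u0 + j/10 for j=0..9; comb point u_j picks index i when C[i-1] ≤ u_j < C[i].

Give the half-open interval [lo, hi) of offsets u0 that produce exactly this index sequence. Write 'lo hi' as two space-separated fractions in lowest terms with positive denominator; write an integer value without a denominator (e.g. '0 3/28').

C = [3/19, 7/38, 7/38, 13/38, 13/38, 17/38, 13/19, 15/19, 33/38, 1]
j=0 picked index 0: u0 ∈ [0, 3/19)
j=1 picked index 0: u0 ∈ [-1/10, 11/190)
j=2 picked index 3: u0 ∈ [-3/190, 27/190)
j=3 picked index 5: u0 ∈ [4/95, 14/95)
j=4 picked index 6: u0 ∈ [9/190, 27/95)
j=5 picked index 6: u0 ∈ [-1/19, 7/38)
j=6 picked index 6: u0 ∈ [-29/190, 8/95)
j=7 picked index 7: u0 ∈ [-3/190, 17/190)
j=8 picked index 8: u0 ∈ [-1/95, 13/190)
j=9 picked index 9: u0 ∈ [-3/95, 1/10)
intersection: [9/190, 11/190)

9/190 11/190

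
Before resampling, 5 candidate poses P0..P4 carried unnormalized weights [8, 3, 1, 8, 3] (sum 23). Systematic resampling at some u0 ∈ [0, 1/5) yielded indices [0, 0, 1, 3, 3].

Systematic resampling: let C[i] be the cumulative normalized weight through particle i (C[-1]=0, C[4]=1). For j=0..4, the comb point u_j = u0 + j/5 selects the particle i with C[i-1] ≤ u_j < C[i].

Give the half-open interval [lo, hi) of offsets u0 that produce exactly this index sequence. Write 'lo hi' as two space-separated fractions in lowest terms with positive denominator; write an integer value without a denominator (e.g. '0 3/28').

C = [8/23, 11/23, 12/23, 20/23, 1]
j=0 picked index 0: u0 ∈ [0, 8/23)
j=1 picked index 0: u0 ∈ [-1/5, 17/115)
j=2 picked index 1: u0 ∈ [-6/115, 9/115)
j=3 picked index 3: u0 ∈ [-9/115, 31/115)
j=4 picked index 3: u0 ∈ [-32/115, 8/115)
intersection: [0, 8/115)

0 8/115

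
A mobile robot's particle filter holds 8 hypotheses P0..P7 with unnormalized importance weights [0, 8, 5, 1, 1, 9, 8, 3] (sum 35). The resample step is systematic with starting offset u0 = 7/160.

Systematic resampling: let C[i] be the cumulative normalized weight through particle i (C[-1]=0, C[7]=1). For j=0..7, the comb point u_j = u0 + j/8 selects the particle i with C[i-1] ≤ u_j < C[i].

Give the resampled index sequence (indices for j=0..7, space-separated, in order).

1 1 2 4 5 5 6 7

C = [0, 8/35, 13/35, 2/5, 3/7, 24/35, 32/35, 1]
j=0: u_0=7/160 ∈ [0, 8/35) → index 1
j=1: u_1=27/160 ∈ [0, 8/35) → index 1
j=2: u_2=47/160 ∈ [8/35, 13/35) → index 2
j=3: u_3=67/160 ∈ [2/5, 3/7) → index 4
j=4: u_4=87/160 ∈ [3/7, 24/35) → index 5
j=5: u_5=107/160 ∈ [3/7, 24/35) → index 5
j=6: u_6=127/160 ∈ [24/35, 32/35) → index 6
j=7: u_7=147/160 ∈ [32/35, 1) → index 7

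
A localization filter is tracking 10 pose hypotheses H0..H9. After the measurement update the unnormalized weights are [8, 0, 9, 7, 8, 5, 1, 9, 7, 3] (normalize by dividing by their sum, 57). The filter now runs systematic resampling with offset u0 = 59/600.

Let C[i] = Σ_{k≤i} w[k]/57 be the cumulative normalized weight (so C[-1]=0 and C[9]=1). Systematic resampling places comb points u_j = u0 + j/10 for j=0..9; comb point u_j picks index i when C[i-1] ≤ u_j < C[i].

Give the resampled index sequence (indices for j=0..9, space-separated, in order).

C = [8/57, 8/57, 17/57, 8/19, 32/57, 37/57, 2/3, 47/57, 18/19, 1]
j=0: u_0=59/600 ∈ [0, 8/57) → index 0
j=1: u_1=119/600 ∈ [8/57, 17/57) → index 2
j=2: u_2=179/600 ∈ [17/57, 8/19) → index 3
j=3: u_3=239/600 ∈ [17/57, 8/19) → index 3
j=4: u_4=299/600 ∈ [8/19, 32/57) → index 4
j=5: u_5=359/600 ∈ [32/57, 37/57) → index 5
j=6: u_6=419/600 ∈ [2/3, 47/57) → index 7
j=7: u_7=479/600 ∈ [2/3, 47/57) → index 7
j=8: u_8=539/600 ∈ [47/57, 18/19) → index 8
j=9: u_9=599/600 ∈ [18/19, 1) → index 9

0 2 3 3 4 5 7 7 8 9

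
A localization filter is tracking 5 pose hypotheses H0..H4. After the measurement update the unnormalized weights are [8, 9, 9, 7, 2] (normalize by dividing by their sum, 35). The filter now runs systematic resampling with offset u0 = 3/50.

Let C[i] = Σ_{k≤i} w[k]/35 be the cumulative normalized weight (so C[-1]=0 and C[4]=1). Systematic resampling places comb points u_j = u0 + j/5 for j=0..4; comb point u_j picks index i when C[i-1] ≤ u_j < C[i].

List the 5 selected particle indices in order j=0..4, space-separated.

0 1 1 2 3

C = [8/35, 17/35, 26/35, 33/35, 1]
j=0: u_0=3/50 ∈ [0, 8/35) → index 0
j=1: u_1=13/50 ∈ [8/35, 17/35) → index 1
j=2: u_2=23/50 ∈ [8/35, 17/35) → index 1
j=3: u_3=33/50 ∈ [17/35, 26/35) → index 2
j=4: u_4=43/50 ∈ [26/35, 33/35) → index 3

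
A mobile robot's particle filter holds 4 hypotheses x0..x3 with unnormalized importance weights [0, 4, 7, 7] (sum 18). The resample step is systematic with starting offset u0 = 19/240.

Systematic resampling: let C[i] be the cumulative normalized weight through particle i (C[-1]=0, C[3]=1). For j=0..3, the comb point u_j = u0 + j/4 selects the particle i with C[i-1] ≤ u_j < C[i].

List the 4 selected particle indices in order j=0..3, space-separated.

1 2 2 3

C = [0, 2/9, 11/18, 1]
j=0: u_0=19/240 ∈ [0, 2/9) → index 1
j=1: u_1=79/240 ∈ [2/9, 11/18) → index 2
j=2: u_2=139/240 ∈ [2/9, 11/18) → index 2
j=3: u_3=199/240 ∈ [11/18, 1) → index 3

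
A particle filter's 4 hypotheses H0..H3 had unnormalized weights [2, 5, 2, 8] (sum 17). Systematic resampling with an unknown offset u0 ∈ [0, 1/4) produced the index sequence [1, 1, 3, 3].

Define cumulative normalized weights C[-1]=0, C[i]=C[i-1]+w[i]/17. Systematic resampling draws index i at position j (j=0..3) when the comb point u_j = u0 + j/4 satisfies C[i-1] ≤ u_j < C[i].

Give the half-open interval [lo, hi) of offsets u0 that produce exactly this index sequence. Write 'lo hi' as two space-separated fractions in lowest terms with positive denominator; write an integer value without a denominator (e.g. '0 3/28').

2/17 11/68

C = [2/17, 7/17, 9/17, 1]
j=0 picked index 1: u0 ∈ [2/17, 7/17)
j=1 picked index 1: u0 ∈ [-9/68, 11/68)
j=2 picked index 3: u0 ∈ [1/34, 1/2)
j=3 picked index 3: u0 ∈ [-15/68, 1/4)
intersection: [2/17, 11/68)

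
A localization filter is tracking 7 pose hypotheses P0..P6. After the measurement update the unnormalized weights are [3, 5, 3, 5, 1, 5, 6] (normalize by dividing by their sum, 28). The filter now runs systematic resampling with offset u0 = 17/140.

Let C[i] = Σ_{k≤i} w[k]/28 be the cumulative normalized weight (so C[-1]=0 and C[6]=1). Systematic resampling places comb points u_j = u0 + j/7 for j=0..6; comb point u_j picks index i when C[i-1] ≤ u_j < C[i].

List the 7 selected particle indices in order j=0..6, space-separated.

C = [3/28, 2/7, 11/28, 4/7, 17/28, 11/14, 1]
j=0: u_0=17/140 ∈ [3/28, 2/7) → index 1
j=1: u_1=37/140 ∈ [3/28, 2/7) → index 1
j=2: u_2=57/140 ∈ [11/28, 4/7) → index 3
j=3: u_3=11/20 ∈ [11/28, 4/7) → index 3
j=4: u_4=97/140 ∈ [17/28, 11/14) → index 5
j=5: u_5=117/140 ∈ [11/14, 1) → index 6
j=6: u_6=137/140 ∈ [11/14, 1) → index 6

1 1 3 3 5 6 6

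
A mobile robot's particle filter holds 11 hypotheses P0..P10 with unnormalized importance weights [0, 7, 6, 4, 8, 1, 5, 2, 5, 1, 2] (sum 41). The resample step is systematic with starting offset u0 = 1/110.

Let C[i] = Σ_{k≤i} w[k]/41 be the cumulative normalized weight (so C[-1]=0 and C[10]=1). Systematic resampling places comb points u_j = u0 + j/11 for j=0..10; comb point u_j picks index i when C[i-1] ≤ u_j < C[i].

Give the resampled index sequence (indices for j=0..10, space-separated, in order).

1 1 2 2 3 4 4 6 6 8 8

C = [0, 7/41, 13/41, 17/41, 25/41, 26/41, 31/41, 33/41, 38/41, 39/41, 1]
j=0: u_0=1/110 ∈ [0, 7/41) → index 1
j=1: u_1=1/10 ∈ [0, 7/41) → index 1
j=2: u_2=21/110 ∈ [7/41, 13/41) → index 2
j=3: u_3=31/110 ∈ [7/41, 13/41) → index 2
j=4: u_4=41/110 ∈ [13/41, 17/41) → index 3
j=5: u_5=51/110 ∈ [17/41, 25/41) → index 4
j=6: u_6=61/110 ∈ [17/41, 25/41) → index 4
j=7: u_7=71/110 ∈ [26/41, 31/41) → index 6
j=8: u_8=81/110 ∈ [26/41, 31/41) → index 6
j=9: u_9=91/110 ∈ [33/41, 38/41) → index 8
j=10: u_10=101/110 ∈ [33/41, 38/41) → index 8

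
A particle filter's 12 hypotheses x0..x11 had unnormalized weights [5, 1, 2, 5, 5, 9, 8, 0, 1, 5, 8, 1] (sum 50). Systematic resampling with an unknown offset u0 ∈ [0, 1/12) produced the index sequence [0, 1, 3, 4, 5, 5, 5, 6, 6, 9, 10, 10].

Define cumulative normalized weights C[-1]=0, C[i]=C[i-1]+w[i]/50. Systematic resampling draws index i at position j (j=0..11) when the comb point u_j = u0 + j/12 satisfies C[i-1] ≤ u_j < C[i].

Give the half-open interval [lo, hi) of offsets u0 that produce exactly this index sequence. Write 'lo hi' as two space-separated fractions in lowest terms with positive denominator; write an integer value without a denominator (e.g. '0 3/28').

C = [1/10, 3/25, 4/25, 13/50, 9/25, 27/50, 7/10, 7/10, 18/25, 41/50, 49/50, 1]
j=0 picked index 0: u0 ∈ [0, 1/10)
j=1 picked index 1: u0 ∈ [1/60, 11/300)
j=2 picked index 3: u0 ∈ [-1/150, 7/75)
j=3 picked index 4: u0 ∈ [1/100, 11/100)
j=4 picked index 5: u0 ∈ [2/75, 31/150)
j=5 picked index 5: u0 ∈ [-17/300, 37/300)
j=6 picked index 5: u0 ∈ [-7/50, 1/25)
j=7 picked index 6: u0 ∈ [-13/300, 7/60)
j=8 picked index 6: u0 ∈ [-19/150, 1/30)
j=9 picked index 9: u0 ∈ [-3/100, 7/100)
j=10 picked index 10: u0 ∈ [-1/75, 11/75)
j=11 picked index 10: u0 ∈ [-29/300, 19/300)
intersection: [2/75, 1/30)

2/75 1/30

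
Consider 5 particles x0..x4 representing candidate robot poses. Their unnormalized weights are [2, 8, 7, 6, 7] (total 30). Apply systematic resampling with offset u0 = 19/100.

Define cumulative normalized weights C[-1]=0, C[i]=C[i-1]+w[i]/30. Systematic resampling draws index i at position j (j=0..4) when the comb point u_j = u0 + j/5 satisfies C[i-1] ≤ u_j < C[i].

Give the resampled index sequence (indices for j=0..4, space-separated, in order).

C = [1/15, 1/3, 17/30, 23/30, 1]
j=0: u_0=19/100 ∈ [1/15, 1/3) → index 1
j=1: u_1=39/100 ∈ [1/3, 17/30) → index 2
j=2: u_2=59/100 ∈ [17/30, 23/30) → index 3
j=3: u_3=79/100 ∈ [23/30, 1) → index 4
j=4: u_4=99/100 ∈ [23/30, 1) → index 4

1 2 3 4 4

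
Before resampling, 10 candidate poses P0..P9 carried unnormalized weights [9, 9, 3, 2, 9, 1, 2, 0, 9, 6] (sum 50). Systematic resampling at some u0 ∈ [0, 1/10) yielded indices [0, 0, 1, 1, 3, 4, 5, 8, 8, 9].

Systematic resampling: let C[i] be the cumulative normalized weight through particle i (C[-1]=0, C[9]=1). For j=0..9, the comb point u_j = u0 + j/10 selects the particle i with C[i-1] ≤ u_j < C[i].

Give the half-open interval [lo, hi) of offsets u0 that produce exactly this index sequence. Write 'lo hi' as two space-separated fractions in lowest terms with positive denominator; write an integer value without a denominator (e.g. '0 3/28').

C = [9/50, 9/25, 21/50, 23/50, 16/25, 33/50, 7/10, 7/10, 22/25, 1]
j=0 picked index 0: u0 ∈ [0, 9/50)
j=1 picked index 0: u0 ∈ [-1/10, 2/25)
j=2 picked index 1: u0 ∈ [-1/50, 4/25)
j=3 picked index 1: u0 ∈ [-3/25, 3/50)
j=4 picked index 3: u0 ∈ [1/50, 3/50)
j=5 picked index 4: u0 ∈ [-1/25, 7/50)
j=6 picked index 5: u0 ∈ [1/25, 3/50)
j=7 picked index 8: u0 ∈ [0, 9/50)
j=8 picked index 8: u0 ∈ [-1/10, 2/25)
j=9 picked index 9: u0 ∈ [-1/50, 1/10)
intersection: [1/25, 3/50)

1/25 3/50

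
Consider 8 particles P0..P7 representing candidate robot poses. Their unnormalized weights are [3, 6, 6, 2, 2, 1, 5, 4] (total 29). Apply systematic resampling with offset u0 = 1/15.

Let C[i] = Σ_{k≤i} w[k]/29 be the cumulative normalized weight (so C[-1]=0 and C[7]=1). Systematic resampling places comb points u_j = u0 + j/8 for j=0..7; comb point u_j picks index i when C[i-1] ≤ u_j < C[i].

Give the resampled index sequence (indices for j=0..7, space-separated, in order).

C = [3/29, 9/29, 15/29, 17/29, 19/29, 20/29, 25/29, 1]
j=0: u_0=1/15 ∈ [0, 3/29) → index 0
j=1: u_1=23/120 ∈ [3/29, 9/29) → index 1
j=2: u_2=19/60 ∈ [9/29, 15/29) → index 2
j=3: u_3=53/120 ∈ [9/29, 15/29) → index 2
j=4: u_4=17/30 ∈ [15/29, 17/29) → index 3
j=5: u_5=83/120 ∈ [20/29, 25/29) → index 6
j=6: u_6=49/60 ∈ [20/29, 25/29) → index 6
j=7: u_7=113/120 ∈ [25/29, 1) → index 7

0 1 2 2 3 6 6 7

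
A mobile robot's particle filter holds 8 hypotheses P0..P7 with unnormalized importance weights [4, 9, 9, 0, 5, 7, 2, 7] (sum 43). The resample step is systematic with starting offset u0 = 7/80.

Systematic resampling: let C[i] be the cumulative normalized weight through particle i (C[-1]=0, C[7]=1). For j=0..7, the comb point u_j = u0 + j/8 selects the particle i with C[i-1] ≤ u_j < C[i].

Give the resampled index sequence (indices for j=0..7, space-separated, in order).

C = [4/43, 13/43, 22/43, 22/43, 27/43, 34/43, 36/43, 1]
j=0: u_0=7/80 ∈ [0, 4/43) → index 0
j=1: u_1=17/80 ∈ [4/43, 13/43) → index 1
j=2: u_2=27/80 ∈ [13/43, 22/43) → index 2
j=3: u_3=37/80 ∈ [13/43, 22/43) → index 2
j=4: u_4=47/80 ∈ [22/43, 27/43) → index 4
j=5: u_5=57/80 ∈ [27/43, 34/43) → index 5
j=6: u_6=67/80 ∈ [36/43, 1) → index 7
j=7: u_7=77/80 ∈ [36/43, 1) → index 7

0 1 2 2 4 5 7 7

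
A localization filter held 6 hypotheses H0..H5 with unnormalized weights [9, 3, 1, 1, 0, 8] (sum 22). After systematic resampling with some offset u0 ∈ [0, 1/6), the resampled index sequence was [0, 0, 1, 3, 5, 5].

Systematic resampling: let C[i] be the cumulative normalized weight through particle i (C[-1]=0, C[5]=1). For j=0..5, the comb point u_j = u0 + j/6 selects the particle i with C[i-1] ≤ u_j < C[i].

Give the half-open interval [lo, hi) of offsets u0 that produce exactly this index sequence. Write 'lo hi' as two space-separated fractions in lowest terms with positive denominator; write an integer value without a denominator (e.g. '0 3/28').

1/11 3/22

C = [9/22, 6/11, 13/22, 7/11, 7/11, 1]
j=0 picked index 0: u0 ∈ [0, 9/22)
j=1 picked index 0: u0 ∈ [-1/6, 8/33)
j=2 picked index 1: u0 ∈ [5/66, 7/33)
j=3 picked index 3: u0 ∈ [1/11, 3/22)
j=4 picked index 5: u0 ∈ [-1/33, 1/3)
j=5 picked index 5: u0 ∈ [-13/66, 1/6)
intersection: [1/11, 3/22)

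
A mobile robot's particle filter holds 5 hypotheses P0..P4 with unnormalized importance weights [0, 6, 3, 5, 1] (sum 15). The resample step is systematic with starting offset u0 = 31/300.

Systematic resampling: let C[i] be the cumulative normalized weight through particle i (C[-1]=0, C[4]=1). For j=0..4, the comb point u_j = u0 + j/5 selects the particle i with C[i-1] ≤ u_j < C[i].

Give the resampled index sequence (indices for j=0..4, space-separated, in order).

C = [0, 2/5, 3/5, 14/15, 1]
j=0: u_0=31/300 ∈ [0, 2/5) → index 1
j=1: u_1=91/300 ∈ [0, 2/5) → index 1
j=2: u_2=151/300 ∈ [2/5, 3/5) → index 2
j=3: u_3=211/300 ∈ [3/5, 14/15) → index 3
j=4: u_4=271/300 ∈ [3/5, 14/15) → index 3

1 1 2 3 3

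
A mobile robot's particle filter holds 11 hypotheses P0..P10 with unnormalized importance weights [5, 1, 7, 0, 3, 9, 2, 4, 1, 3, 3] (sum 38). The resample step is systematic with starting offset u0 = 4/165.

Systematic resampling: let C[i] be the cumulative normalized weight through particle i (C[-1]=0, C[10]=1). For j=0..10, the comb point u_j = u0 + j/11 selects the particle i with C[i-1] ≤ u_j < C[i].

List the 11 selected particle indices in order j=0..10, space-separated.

C = [5/38, 3/19, 13/38, 13/38, 8/19, 25/38, 27/38, 31/38, 16/19, 35/38, 1]
j=0: u_0=4/165 ∈ [0, 5/38) → index 0
j=1: u_1=19/165 ∈ [0, 5/38) → index 0
j=2: u_2=34/165 ∈ [3/19, 13/38) → index 2
j=3: u_3=49/165 ∈ [3/19, 13/38) → index 2
j=4: u_4=64/165 ∈ [13/38, 8/19) → index 4
j=5: u_5=79/165 ∈ [8/19, 25/38) → index 5
j=6: u_6=94/165 ∈ [8/19, 25/38) → index 5
j=7: u_7=109/165 ∈ [25/38, 27/38) → index 6
j=8: u_8=124/165 ∈ [27/38, 31/38) → index 7
j=9: u_9=139/165 ∈ [16/19, 35/38) → index 9
j=10: u_10=14/15 ∈ [35/38, 1) → index 10

0 0 2 2 4 5 5 6 7 9 10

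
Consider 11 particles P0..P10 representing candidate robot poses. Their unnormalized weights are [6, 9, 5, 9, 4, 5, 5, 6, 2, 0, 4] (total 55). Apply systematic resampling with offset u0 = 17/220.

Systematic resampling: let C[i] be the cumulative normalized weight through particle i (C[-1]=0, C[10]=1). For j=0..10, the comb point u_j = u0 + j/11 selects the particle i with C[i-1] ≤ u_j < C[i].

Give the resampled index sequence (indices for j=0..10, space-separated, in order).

C = [6/55, 3/11, 4/11, 29/55, 3/5, 38/55, 43/55, 49/55, 51/55, 51/55, 1]
j=0: u_0=17/220 ∈ [0, 6/55) → index 0
j=1: u_1=37/220 ∈ [6/55, 3/11) → index 1
j=2: u_2=57/220 ∈ [6/55, 3/11) → index 1
j=3: u_3=7/20 ∈ [3/11, 4/11) → index 2
j=4: u_4=97/220 ∈ [4/11, 29/55) → index 3
j=5: u_5=117/220 ∈ [29/55, 3/5) → index 4
j=6: u_6=137/220 ∈ [3/5, 38/55) → index 5
j=7: u_7=157/220 ∈ [38/55, 43/55) → index 6
j=8: u_8=177/220 ∈ [43/55, 49/55) → index 7
j=9: u_9=197/220 ∈ [49/55, 51/55) → index 8
j=10: u_10=217/220 ∈ [51/55, 1) → index 10

0 1 1 2 3 4 5 6 7 8 10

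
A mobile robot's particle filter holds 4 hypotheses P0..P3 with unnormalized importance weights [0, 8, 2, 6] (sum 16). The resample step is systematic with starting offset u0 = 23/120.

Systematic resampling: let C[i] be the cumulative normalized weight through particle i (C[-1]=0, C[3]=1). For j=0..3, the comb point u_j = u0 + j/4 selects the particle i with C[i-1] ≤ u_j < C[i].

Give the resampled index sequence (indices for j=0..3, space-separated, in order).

1 1 3 3

C = [0, 1/2, 5/8, 1]
j=0: u_0=23/120 ∈ [0, 1/2) → index 1
j=1: u_1=53/120 ∈ [0, 1/2) → index 1
j=2: u_2=83/120 ∈ [5/8, 1) → index 3
j=3: u_3=113/120 ∈ [5/8, 1) → index 3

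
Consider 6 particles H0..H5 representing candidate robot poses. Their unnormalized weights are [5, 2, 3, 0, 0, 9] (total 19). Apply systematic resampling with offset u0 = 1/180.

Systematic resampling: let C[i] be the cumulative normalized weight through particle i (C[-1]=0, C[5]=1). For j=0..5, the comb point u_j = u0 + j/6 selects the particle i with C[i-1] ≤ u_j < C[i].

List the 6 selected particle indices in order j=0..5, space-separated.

C = [5/19, 7/19, 10/19, 10/19, 10/19, 1]
j=0: u_0=1/180 ∈ [0, 5/19) → index 0
j=1: u_1=31/180 ∈ [0, 5/19) → index 0
j=2: u_2=61/180 ∈ [5/19, 7/19) → index 1
j=3: u_3=91/180 ∈ [7/19, 10/19) → index 2
j=4: u_4=121/180 ∈ [10/19, 1) → index 5
j=5: u_5=151/180 ∈ [10/19, 1) → index 5

0 0 1 2 5 5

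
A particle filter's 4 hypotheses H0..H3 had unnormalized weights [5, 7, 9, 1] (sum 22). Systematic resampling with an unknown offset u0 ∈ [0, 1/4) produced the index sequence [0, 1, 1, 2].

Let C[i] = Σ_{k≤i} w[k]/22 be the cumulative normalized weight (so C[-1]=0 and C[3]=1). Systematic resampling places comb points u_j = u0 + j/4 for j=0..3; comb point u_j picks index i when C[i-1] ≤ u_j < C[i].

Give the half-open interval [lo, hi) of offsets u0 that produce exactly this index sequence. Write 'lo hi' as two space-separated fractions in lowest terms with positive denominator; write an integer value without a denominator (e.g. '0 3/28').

C = [5/22, 6/11, 21/22, 1]
j=0 picked index 0: u0 ∈ [0, 5/22)
j=1 picked index 1: u0 ∈ [-1/44, 13/44)
j=2 picked index 1: u0 ∈ [-3/11, 1/22)
j=3 picked index 2: u0 ∈ [-9/44, 9/44)
intersection: [0, 1/22)

0 1/22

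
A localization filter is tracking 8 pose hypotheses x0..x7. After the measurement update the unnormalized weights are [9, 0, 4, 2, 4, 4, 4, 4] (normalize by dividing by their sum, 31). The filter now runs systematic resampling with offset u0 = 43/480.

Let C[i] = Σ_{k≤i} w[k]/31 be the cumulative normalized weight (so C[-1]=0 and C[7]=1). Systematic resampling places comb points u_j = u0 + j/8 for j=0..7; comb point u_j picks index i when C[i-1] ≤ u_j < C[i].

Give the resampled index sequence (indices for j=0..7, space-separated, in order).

0 0 2 3 4 5 6 7

C = [9/31, 9/31, 13/31, 15/31, 19/31, 23/31, 27/31, 1]
j=0: u_0=43/480 ∈ [0, 9/31) → index 0
j=1: u_1=103/480 ∈ [0, 9/31) → index 0
j=2: u_2=163/480 ∈ [9/31, 13/31) → index 2
j=3: u_3=223/480 ∈ [13/31, 15/31) → index 3
j=4: u_4=283/480 ∈ [15/31, 19/31) → index 4
j=5: u_5=343/480 ∈ [19/31, 23/31) → index 5
j=6: u_6=403/480 ∈ [23/31, 27/31) → index 6
j=7: u_7=463/480 ∈ [27/31, 1) → index 7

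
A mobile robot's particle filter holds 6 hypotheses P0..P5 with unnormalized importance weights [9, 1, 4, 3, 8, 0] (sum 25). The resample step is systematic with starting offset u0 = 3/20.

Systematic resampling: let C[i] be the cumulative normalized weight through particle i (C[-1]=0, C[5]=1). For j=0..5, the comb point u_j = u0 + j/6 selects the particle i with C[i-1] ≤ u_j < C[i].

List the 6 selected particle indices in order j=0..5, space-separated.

C = [9/25, 2/5, 14/25, 17/25, 1, 1]
j=0: u_0=3/20 ∈ [0, 9/25) → index 0
j=1: u_1=19/60 ∈ [0, 9/25) → index 0
j=2: u_2=29/60 ∈ [2/5, 14/25) → index 2
j=3: u_3=13/20 ∈ [14/25, 17/25) → index 3
j=4: u_4=49/60 ∈ [17/25, 1) → index 4
j=5: u_5=59/60 ∈ [17/25, 1) → index 4

0 0 2 3 4 4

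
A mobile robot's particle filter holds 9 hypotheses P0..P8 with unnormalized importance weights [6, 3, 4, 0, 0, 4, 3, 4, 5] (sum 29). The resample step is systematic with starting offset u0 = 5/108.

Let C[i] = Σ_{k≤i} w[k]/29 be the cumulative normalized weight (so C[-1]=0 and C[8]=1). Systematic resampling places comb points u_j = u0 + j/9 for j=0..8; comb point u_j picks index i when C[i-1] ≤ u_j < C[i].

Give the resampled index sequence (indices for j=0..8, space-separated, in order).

0 0 1 2 5 6 7 7 8

C = [6/29, 9/29, 13/29, 13/29, 13/29, 17/29, 20/29, 24/29, 1]
j=0: u_0=5/108 ∈ [0, 6/29) → index 0
j=1: u_1=17/108 ∈ [0, 6/29) → index 0
j=2: u_2=29/108 ∈ [6/29, 9/29) → index 1
j=3: u_3=41/108 ∈ [9/29, 13/29) → index 2
j=4: u_4=53/108 ∈ [13/29, 17/29) → index 5
j=5: u_5=65/108 ∈ [17/29, 20/29) → index 6
j=6: u_6=77/108 ∈ [20/29, 24/29) → index 7
j=7: u_7=89/108 ∈ [20/29, 24/29) → index 7
j=8: u_8=101/108 ∈ [24/29, 1) → index 8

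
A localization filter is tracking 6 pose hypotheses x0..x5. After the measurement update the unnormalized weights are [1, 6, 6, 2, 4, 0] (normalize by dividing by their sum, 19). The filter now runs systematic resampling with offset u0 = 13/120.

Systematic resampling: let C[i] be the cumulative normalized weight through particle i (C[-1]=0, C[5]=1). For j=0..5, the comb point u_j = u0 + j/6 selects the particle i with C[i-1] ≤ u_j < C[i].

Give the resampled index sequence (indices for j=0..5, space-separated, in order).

C = [1/19, 7/19, 13/19, 15/19, 1, 1]
j=0: u_0=13/120 ∈ [1/19, 7/19) → index 1
j=1: u_1=11/40 ∈ [1/19, 7/19) → index 1
j=2: u_2=53/120 ∈ [7/19, 13/19) → index 2
j=3: u_3=73/120 ∈ [7/19, 13/19) → index 2
j=4: u_4=31/40 ∈ [13/19, 15/19) → index 3
j=5: u_5=113/120 ∈ [15/19, 1) → index 4

1 1 2 2 3 4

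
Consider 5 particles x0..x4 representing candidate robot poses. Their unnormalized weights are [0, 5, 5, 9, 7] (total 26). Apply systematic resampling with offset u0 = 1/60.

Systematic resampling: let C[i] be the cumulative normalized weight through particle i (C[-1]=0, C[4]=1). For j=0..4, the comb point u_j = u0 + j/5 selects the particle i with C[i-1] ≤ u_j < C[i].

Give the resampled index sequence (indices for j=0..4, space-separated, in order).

1 2 3 3 4

C = [0, 5/26, 5/13, 19/26, 1]
j=0: u_0=1/60 ∈ [0, 5/26) → index 1
j=1: u_1=13/60 ∈ [5/26, 5/13) → index 2
j=2: u_2=5/12 ∈ [5/13, 19/26) → index 3
j=3: u_3=37/60 ∈ [5/13, 19/26) → index 3
j=4: u_4=49/60 ∈ [19/26, 1) → index 4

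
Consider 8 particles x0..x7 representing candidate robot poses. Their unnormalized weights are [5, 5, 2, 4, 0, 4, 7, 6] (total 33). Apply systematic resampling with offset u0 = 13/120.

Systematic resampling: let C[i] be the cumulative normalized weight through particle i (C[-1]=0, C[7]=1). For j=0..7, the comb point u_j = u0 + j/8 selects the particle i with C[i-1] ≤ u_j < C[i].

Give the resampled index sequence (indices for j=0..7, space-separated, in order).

C = [5/33, 10/33, 4/11, 16/33, 16/33, 20/33, 9/11, 1]
j=0: u_0=13/120 ∈ [0, 5/33) → index 0
j=1: u_1=7/30 ∈ [5/33, 10/33) → index 1
j=2: u_2=43/120 ∈ [10/33, 4/11) → index 2
j=3: u_3=29/60 ∈ [4/11, 16/33) → index 3
j=4: u_4=73/120 ∈ [20/33, 9/11) → index 6
j=5: u_5=11/15 ∈ [20/33, 9/11) → index 6
j=6: u_6=103/120 ∈ [9/11, 1) → index 7
j=7: u_7=59/60 ∈ [9/11, 1) → index 7

0 1 2 3 6 6 7 7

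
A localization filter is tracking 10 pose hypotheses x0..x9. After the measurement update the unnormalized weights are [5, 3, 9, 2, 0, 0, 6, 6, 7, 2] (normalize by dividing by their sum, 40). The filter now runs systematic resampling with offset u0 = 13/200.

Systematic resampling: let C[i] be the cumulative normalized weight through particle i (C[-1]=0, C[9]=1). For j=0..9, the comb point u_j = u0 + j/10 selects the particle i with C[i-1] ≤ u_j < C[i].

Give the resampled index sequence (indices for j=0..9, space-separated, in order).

C = [1/8, 1/5, 17/40, 19/40, 19/40, 19/40, 5/8, 31/40, 19/20, 1]
j=0: u_0=13/200 ∈ [0, 1/8) → index 0
j=1: u_1=33/200 ∈ [1/8, 1/5) → index 1
j=2: u_2=53/200 ∈ [1/5, 17/40) → index 2
j=3: u_3=73/200 ∈ [1/5, 17/40) → index 2
j=4: u_4=93/200 ∈ [17/40, 19/40) → index 3
j=5: u_5=113/200 ∈ [19/40, 5/8) → index 6
j=6: u_6=133/200 ∈ [5/8, 31/40) → index 7
j=7: u_7=153/200 ∈ [5/8, 31/40) → index 7
j=8: u_8=173/200 ∈ [31/40, 19/20) → index 8
j=9: u_9=193/200 ∈ [19/20, 1) → index 9

0 1 2 2 3 6 7 7 8 9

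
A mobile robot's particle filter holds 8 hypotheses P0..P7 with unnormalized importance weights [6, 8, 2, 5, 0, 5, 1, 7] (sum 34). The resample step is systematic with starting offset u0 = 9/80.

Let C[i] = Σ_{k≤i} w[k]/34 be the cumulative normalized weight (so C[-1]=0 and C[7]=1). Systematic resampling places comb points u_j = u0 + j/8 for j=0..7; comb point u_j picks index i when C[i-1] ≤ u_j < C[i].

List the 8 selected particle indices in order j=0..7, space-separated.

0 1 1 3 3 5 7 7

C = [3/17, 7/17, 8/17, 21/34, 21/34, 13/17, 27/34, 1]
j=0: u_0=9/80 ∈ [0, 3/17) → index 0
j=1: u_1=19/80 ∈ [3/17, 7/17) → index 1
j=2: u_2=29/80 ∈ [3/17, 7/17) → index 1
j=3: u_3=39/80 ∈ [8/17, 21/34) → index 3
j=4: u_4=49/80 ∈ [8/17, 21/34) → index 3
j=5: u_5=59/80 ∈ [21/34, 13/17) → index 5
j=6: u_6=69/80 ∈ [27/34, 1) → index 7
j=7: u_7=79/80 ∈ [27/34, 1) → index 7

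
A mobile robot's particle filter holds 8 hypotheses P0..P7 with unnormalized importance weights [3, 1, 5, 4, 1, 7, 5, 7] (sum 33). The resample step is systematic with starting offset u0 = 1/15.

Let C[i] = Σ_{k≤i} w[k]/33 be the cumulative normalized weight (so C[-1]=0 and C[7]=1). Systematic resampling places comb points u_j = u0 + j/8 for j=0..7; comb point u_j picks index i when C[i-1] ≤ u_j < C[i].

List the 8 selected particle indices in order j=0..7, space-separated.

C = [1/11, 4/33, 3/11, 13/33, 14/33, 7/11, 26/33, 1]
j=0: u_0=1/15 ∈ [0, 1/11) → index 0
j=1: u_1=23/120 ∈ [4/33, 3/11) → index 2
j=2: u_2=19/60 ∈ [3/11, 13/33) → index 3
j=3: u_3=53/120 ∈ [14/33, 7/11) → index 5
j=4: u_4=17/30 ∈ [14/33, 7/11) → index 5
j=5: u_5=83/120 ∈ [7/11, 26/33) → index 6
j=6: u_6=49/60 ∈ [26/33, 1) → index 7
j=7: u_7=113/120 ∈ [26/33, 1) → index 7

0 2 3 5 5 6 7 7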